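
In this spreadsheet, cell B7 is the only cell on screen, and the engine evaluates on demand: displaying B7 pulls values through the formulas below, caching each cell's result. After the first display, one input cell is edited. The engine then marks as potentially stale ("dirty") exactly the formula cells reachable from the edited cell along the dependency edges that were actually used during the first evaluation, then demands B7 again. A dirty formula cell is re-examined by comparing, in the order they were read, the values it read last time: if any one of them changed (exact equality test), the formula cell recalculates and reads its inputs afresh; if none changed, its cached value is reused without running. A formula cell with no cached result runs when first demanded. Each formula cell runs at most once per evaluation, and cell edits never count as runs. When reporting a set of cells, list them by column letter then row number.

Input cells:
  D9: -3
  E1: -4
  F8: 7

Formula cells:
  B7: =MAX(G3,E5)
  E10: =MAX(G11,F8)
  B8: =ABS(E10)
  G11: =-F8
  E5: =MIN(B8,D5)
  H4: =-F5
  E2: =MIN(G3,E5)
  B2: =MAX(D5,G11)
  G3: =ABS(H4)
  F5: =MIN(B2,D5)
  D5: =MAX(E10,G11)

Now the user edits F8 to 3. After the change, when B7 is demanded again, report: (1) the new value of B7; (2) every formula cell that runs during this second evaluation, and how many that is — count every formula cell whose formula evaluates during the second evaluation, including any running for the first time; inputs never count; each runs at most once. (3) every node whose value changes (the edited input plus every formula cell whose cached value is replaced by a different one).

Initial pass — values computed on the first demand:
  G11 = -(7) = -7
  E10 = MAX(-7, 7) = 7
  B8 = ABS(7) = 7
  D5 = MAX(7, -7) = 7
  B2 = MAX(7, -7) = 7
  E5 = MIN(7, 7) = 7
  F5 = MIN(7, 7) = 7
  H4 = -(7) = -7
  G3 = ABS(-7) = 7
  B7 = MAX(7, 7) = 7

Second demand — change propagation:
  G11: re-runs because F8 7->3; new result -3.
  E10: re-runs because G11 -7->-3; F8 7->3; new result 3.
  B8: re-runs because E10 7->3; new result 3.
  D5: re-runs because E10 7->3; G11 -7->-3; new result 3.
  B2: re-runs because D5 7->3; G11 -7->-3; new result 3.
  E5: re-runs because B8 7->3; D5 7->3; new result 3.
  F5: re-runs because B2 7->3; D5 7->3; new result 3.
  H4: re-runs because F5 7->3; new result -3.
  G3: re-runs because H4 -7->-3; new result 3.
  B7: re-runs because G3 7->3; E5 7->3; new result 3.

B7 now evaluates to 3.
Run set: B2, B7, B8, D5, E5, E10, F5, G3, G11, H4 (10 run).
Changed values: B2, B7, B8, D5, E5, E10, F5, F8, G3, G11, H4.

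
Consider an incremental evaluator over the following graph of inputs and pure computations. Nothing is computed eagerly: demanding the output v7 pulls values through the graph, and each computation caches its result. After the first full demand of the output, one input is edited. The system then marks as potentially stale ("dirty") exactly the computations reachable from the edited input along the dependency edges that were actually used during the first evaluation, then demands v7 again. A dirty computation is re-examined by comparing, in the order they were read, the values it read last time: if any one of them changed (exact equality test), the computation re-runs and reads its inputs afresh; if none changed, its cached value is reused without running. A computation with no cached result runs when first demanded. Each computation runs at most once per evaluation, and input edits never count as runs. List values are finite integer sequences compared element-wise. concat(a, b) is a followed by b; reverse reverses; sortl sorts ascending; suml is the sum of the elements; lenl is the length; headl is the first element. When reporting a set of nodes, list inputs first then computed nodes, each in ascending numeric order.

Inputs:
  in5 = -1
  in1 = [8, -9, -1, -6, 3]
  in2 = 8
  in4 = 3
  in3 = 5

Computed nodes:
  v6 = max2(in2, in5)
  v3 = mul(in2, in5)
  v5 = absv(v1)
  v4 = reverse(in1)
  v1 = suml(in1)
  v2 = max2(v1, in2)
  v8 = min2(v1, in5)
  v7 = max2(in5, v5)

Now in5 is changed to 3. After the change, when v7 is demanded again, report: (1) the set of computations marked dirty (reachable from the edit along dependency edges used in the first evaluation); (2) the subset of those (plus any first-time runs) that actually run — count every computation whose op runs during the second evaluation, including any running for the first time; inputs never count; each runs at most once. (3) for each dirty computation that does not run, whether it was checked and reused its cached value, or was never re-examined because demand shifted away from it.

Dirty set: v7.
Run set: v7 (1 run).
All dirty computations ended up running.

Initial pass — values computed on the first demand:
  v1 = suml([8, -9, -1, -6, 3]) = -5
  v5 = absv(-5) = 5
  v7 = max2(-1, 5) = 5

Second demand — change propagation:
  v7: re-runs because in5 -1->3; new result 5 (unchanged).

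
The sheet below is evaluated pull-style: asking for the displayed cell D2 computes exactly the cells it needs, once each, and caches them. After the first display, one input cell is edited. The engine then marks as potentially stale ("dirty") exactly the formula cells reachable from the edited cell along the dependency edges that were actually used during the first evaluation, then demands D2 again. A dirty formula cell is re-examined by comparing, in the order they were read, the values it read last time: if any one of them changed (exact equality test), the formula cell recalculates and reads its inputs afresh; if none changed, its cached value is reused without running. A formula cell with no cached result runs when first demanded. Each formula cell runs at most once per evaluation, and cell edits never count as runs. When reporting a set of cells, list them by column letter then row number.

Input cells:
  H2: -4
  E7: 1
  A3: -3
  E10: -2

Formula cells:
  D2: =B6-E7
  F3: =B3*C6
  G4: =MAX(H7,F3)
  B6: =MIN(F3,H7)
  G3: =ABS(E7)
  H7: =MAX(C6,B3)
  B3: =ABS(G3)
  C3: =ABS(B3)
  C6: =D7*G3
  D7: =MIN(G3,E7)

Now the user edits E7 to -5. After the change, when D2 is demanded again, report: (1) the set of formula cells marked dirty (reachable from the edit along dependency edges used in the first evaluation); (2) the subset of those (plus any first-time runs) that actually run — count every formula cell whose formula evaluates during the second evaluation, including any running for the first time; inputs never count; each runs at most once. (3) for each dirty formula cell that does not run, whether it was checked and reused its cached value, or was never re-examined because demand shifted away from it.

The edit dirties: B3, B6, C6, D2, D7, F3, G3, H7.
8 formula cells run: B3, B6, C6, D2, D7, F3, G3, H7.
No dirty formula cell escaped a run.

First demand of the output computes:
  G3 = ABS(1) = 1
  B3 = ABS(1) = 1
  D7 = MIN(1, 1) = 1
  C6 = 1 * 1 = 1
  F3 = 1 * 1 = 1
  H7 = MAX(1, 1) = 1
  B6 = MIN(1, 1) = 1
  D2 = 1 - 1 = 0

After the edit, cleaning proceeds:
  G3: a read changed (E7 1->-5) — executes, giving 5.
  B3: a read changed (G3 1->5) — executes, giving 5.
  D7: a read changed (G3 1->5; E7 1->-5) — executes, giving -5.
  C6: a read changed (D7 1->-5; G3 1->5) — executes, giving -25.
  F3: a read changed (B3 1->5; C6 1->-25) — executes, giving -125.
  H7: a read changed (C6 1->-25; B3 1->5) — executes, giving 5.
  B6: a read changed (F3 1->-125; H7 1->5) — executes, giving -125.
  D2: a read changed (B6 1->-125; E7 1->-5) — executes, giving -120.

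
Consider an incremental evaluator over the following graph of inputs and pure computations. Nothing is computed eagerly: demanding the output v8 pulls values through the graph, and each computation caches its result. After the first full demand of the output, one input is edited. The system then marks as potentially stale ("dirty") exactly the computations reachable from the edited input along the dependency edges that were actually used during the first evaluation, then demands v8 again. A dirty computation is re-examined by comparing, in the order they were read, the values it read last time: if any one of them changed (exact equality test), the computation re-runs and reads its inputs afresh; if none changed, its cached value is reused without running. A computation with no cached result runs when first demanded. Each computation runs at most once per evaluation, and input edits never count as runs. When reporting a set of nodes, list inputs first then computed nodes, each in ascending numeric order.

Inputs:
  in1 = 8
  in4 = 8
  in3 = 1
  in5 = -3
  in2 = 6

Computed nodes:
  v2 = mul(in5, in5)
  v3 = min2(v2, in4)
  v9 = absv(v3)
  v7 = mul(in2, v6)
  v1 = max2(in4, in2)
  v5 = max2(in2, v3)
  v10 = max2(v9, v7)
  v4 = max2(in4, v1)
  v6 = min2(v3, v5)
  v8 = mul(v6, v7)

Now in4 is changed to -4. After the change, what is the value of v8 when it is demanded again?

v8 now evaluates to 96.

Initial pass — values computed on the first demand:
  v2 = mul(-3, -3) = 9
  v3 = min2(9, 8) = 8
  v5 = max2(6, 8) = 8
  v6 = min2(8, 8) = 8
  v7 = mul(6, 8) = 48
  v8 = mul(8, 48) = 384

Second demand — change propagation:
  v3: re-runs because in4 8->-4; new result -4.
  v5: re-runs because v3 8->-4; new result 6.
  v6: re-runs because v3 8->-4; v5 8->6; new result -4.
  v7: re-runs because v6 8->-4; new result -24.
  v8: re-runs because v6 8->-4; v7 48->-24; new result 96.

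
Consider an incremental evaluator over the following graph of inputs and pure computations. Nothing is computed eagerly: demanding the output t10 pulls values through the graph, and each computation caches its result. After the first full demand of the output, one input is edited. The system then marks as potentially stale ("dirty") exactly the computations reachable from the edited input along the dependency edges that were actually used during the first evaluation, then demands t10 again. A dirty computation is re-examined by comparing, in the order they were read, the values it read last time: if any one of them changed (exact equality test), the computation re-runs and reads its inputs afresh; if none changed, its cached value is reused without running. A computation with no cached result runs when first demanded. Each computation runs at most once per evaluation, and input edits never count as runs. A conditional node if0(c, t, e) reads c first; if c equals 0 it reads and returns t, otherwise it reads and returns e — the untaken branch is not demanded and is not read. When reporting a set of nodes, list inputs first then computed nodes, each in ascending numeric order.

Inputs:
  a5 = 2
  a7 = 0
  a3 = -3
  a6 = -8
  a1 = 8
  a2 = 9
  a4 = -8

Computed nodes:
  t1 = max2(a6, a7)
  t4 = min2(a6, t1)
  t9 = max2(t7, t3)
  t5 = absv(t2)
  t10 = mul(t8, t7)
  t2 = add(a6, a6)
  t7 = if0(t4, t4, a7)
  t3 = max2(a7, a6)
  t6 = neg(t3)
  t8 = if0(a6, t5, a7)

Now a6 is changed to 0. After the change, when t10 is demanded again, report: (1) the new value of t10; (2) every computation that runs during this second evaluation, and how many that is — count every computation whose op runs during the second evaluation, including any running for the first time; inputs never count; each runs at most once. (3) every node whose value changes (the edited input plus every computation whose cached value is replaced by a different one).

Initial pass — values computed on the first demand:
  t1 = max2(-8, 0) = 0
  t4 = min2(-8, 0) = -8
  t7 = if0(t4=-8 -> else branch a7) = 0
  t8 = if0(a6=-8 -> else branch a7) = 0
  t10 = mul(0, 0) = 0

Second demand — change propagation:
  t1: re-runs because a6 -8->0; new result 0 (unchanged).
  t2: newly demanded (no cache) — executes and yields 0.
  t4: re-runs because a6 -8->0; new result 0.
  t5: newly demanded (no cache) — executes and yields 0.
  t7: re-runs because t4 -8->0; new result 0 (unchanged).
  t8: re-runs because a6 -8->0; new result 0 (unchanged).
  t10: re-examined; everything it read last time is the same (t8 unchanged, t7 unchanged) — cache 0 kept, no run.

The important point: the flipped condition pulls in fresh nodes; t2, t5 run for the first time.

t10 now evaluates to 0.
Run set: t1, t2, t4, t5, t7, t8 (6 run).
Changed values: a6, t4.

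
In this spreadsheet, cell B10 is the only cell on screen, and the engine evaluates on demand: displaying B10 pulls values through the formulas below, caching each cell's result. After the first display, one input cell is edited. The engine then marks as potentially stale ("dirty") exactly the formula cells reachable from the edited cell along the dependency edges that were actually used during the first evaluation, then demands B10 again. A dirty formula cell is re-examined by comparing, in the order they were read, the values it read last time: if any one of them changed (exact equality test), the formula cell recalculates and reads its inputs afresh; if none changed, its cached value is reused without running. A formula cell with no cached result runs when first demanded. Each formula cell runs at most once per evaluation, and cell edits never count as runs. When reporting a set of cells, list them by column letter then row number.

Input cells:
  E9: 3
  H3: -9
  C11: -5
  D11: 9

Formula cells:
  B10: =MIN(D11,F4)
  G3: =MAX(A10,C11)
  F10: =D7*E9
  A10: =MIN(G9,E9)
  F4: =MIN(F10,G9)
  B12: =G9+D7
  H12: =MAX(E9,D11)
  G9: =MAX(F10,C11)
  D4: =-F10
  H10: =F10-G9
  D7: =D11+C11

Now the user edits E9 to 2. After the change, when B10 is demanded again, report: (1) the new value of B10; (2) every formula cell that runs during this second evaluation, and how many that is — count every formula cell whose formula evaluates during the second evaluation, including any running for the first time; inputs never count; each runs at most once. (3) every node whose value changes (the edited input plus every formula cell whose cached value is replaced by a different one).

Initial pass — values computed on the first demand:
  D7 = 9 + -5 = 4
  F10 = 4 * 3 = 12
  G9 = MAX(12, -5) = 12
  F4 = MIN(12, 12) = 12
  B10 = MIN(9, 12) = 9

Second demand — change propagation:
  F10: re-runs because E9 3->2; new result 8.
  G9: re-runs because F10 12->8; new result 8.
  F4: re-runs because F10 12->8; G9 12->8; new result 8.
  B10: re-runs because F4 12->8; new result 8.

B10 now evaluates to 8.
Run set: B10, F4, F10, G9 (4 run).
Changed values: B10, E9, F4, F10, G9.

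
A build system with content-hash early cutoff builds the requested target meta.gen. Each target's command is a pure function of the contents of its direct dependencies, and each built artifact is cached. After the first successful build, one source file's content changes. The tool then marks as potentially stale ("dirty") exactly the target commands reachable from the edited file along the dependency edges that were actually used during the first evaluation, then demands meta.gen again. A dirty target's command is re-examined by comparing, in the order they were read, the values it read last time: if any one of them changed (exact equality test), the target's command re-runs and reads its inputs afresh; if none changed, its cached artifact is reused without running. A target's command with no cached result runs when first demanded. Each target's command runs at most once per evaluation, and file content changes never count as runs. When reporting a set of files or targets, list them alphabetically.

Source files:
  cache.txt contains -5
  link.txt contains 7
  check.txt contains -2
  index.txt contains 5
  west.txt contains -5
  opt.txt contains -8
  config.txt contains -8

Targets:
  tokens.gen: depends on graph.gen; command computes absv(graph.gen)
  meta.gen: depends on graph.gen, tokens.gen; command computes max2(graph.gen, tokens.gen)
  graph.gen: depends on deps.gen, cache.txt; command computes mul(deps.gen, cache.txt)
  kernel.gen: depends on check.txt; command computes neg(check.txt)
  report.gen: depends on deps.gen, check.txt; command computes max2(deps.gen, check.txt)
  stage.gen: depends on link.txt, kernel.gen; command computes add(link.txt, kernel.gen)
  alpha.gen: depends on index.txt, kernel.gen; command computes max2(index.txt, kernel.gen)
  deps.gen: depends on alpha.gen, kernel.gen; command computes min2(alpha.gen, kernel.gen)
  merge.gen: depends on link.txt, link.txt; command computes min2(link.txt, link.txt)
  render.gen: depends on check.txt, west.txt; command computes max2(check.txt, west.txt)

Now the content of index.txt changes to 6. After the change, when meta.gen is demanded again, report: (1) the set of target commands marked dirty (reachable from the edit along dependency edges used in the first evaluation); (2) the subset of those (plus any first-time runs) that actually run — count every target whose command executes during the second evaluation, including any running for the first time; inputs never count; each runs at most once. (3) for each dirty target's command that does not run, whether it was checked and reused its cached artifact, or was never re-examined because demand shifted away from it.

Marked dirty: alpha.gen, deps.gen, graph.gen, meta.gen, tokens.gen.
Target commands that run: alpha.gen, deps.gen — 2 in total.
Checked but reused from cache: graph.gen, meta.gen, tokens.gen.
Key observation: the change is absorbed at deps.gen — it re-runs but produces the same value, and the output's value is unchanged.

First evaluation (everything demanded from the output):
  kernel.gen = neg(-2) = 2
  alpha.gen = max2(5, 2) = 5
  deps.gen = min2(5, 2) = 2
  graph.gen = mul(2, -5) = -10
  tokens.gen = absv(-10) = 10
  meta.gen = max2(-10, 10) = 10

Propagation after the edit:
  alpha.gen: runs — index.txt 5->6; result 6.
  deps.gen: runs — alpha.gen 5->6; result 2 (same value as before).
  graph.gen: checked — values it read are unchanged (deps.gen unchanged, cache.txt unchanged); reused cached -10 without running.
  tokens.gen: checked — values it read are unchanged (graph.gen unchanged); reused cached 10 without running.
  meta.gen: checked — values it read are unchanged (graph.gen unchanged, tokens.gen unchanged); reused cached 10 without running.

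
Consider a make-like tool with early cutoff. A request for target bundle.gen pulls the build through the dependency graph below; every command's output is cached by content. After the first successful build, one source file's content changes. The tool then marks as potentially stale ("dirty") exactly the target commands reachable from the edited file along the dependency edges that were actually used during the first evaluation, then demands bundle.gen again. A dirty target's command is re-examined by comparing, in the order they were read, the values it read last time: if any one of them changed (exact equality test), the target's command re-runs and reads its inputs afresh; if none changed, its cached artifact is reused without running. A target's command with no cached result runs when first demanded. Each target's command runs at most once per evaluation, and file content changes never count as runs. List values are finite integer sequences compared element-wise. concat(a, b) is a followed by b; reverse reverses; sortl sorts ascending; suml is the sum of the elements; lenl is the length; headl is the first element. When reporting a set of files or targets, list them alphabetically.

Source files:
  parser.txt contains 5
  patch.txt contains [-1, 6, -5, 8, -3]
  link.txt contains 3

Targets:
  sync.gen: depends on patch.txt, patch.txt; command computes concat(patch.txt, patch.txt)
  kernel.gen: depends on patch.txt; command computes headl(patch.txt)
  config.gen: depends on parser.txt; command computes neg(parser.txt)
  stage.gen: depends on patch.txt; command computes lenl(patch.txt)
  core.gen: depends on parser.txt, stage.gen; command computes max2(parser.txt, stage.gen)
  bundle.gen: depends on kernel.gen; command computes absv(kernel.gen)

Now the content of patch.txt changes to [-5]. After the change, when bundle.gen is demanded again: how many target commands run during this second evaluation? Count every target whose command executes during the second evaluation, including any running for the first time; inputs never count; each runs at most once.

First demand of the output computes:
  kernel.gen = headl([-1, 6, -5, 8, -3]) = -1
  bundle.gen = absv(-1) = 1

After the edit, cleaning proceeds:
  kernel.gen: a read changed (patch.txt [-1, 6, -5, 8, -3]->[-5]) — executes, giving -5.
  bundle.gen: a read changed (kernel.gen -1->-5) — executes, giving 5.

2 target commands run: bundle.gen, kernel.gen.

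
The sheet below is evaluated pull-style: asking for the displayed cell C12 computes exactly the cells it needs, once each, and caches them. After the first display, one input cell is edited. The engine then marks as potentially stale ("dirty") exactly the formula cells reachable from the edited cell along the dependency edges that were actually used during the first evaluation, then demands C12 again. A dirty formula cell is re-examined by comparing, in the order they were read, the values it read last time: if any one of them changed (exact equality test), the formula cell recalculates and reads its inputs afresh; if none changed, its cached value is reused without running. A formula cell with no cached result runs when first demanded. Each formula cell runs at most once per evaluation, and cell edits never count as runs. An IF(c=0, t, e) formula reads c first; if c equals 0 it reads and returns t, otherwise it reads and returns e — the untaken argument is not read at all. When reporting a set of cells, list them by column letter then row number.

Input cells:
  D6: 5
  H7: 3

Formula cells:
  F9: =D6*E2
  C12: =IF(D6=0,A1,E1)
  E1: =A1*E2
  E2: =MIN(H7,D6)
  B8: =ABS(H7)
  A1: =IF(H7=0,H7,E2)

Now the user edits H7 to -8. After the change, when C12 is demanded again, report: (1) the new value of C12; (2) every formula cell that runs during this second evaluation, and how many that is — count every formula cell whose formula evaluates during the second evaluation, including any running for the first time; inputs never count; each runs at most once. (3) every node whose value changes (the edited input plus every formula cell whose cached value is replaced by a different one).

First demand of the output computes:
  E2 = MIN(3, 5) = 3
  A1 = IF(H7=0: H7=3 -> else branch E2) = 3
  E1 = 3 * 3 = 9
  C12 = IF(D6=0: D6=5 -> else branch E1) = 9

After the edit, cleaning proceeds:
  E2: a read changed (H7 3->-8) — executes, giving -8.
  A1: a read changed (H7 3->-8; E2 3->-8) — executes, giving -8.
  E1: a read changed (A1 3->-8; E2 3->-8) — executes, giving 64.
  C12: a read changed (E1 9->64) — executes, giving 64.

Demanding C12 again yields 64.
4 formula cells run: A1, C12, E1, E2.
The nodes whose values change: A1, C12, E1, E2, H7.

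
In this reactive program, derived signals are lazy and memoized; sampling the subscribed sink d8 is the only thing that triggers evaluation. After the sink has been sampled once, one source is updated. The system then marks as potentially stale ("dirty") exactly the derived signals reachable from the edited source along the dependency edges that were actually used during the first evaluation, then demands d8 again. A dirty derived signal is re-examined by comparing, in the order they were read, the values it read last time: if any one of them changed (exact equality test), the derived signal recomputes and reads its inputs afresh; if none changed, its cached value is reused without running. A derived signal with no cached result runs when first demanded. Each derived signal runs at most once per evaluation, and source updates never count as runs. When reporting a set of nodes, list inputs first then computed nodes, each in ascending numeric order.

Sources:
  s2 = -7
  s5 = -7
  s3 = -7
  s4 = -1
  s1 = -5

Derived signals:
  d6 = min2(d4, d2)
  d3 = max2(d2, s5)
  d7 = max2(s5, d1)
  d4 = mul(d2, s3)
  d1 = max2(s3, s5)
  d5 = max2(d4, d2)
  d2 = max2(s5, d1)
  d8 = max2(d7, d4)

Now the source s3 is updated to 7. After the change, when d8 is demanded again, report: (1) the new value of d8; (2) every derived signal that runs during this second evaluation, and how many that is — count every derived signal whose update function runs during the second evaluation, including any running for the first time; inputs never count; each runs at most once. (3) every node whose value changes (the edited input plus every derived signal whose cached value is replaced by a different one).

First demand of the output computes:
  d1 = max2(-7, -7) = -7
  d2 = max2(-7, -7) = -7
  d4 = mul(-7, -7) = 49
  d7 = max2(-7, -7) = -7
  d8 = max2(-7, 49) = 49

After the edit, cleaning proceeds:
  d1: a read changed (s3 -7->7) — executes, giving 7.
  d2: a read changed (d1 -7->7) — executes, giving 7.
  d4: a read changed (d2 -7->7; s3 -7->7) — executes, giving 49 — identical to its old value.
  d7: a read changed (d1 -7->7) — executes, giving 7.
  d8: a read changed (d7 -7->7) — executes, giving 49 — identical to its old value.

Demanding d8 again yields 49.
5 derived signals run: d1, d2, d4, d7, d8.
The nodes whose values change: s3, d1, d2, d7.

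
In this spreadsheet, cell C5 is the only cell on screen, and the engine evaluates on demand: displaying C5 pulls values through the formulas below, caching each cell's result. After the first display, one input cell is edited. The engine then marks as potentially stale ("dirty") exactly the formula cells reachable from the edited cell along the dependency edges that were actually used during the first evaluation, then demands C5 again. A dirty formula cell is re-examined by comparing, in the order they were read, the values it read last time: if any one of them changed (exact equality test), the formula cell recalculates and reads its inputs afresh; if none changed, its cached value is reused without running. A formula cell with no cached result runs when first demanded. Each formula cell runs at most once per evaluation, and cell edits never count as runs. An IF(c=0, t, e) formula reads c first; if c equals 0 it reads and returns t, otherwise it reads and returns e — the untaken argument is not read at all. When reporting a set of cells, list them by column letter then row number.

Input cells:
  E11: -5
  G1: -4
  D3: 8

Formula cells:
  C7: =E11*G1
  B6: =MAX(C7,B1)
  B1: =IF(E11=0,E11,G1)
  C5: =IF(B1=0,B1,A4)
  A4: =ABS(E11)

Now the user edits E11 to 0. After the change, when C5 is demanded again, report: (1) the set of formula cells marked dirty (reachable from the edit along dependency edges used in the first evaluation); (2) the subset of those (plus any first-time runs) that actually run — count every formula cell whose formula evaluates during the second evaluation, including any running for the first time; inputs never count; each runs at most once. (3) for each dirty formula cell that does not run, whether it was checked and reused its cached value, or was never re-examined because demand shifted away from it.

Initial pass — values computed on the first demand:
  A4 = ABS(-5) = 5
  B1 = IF(E11=0: E11=-5 -> else branch G1) = -4
  C5 = IF(B1=0: B1=-4 -> else branch A4) = 5

Second demand — change propagation:
  A4: dirty yet unreached — the second evaluation never asks for it.
  B1: re-runs because E11 -5->0; new result 0.
  C5: re-runs because B1 -4->0; new result 0.

The important point: the flipped condition redirects demand; A4 is left stale, never re-checked.

Dirty set: A4, B1, C5.
Run set: B1, C5 (2 run).
Left stale — demand moved off them: A4.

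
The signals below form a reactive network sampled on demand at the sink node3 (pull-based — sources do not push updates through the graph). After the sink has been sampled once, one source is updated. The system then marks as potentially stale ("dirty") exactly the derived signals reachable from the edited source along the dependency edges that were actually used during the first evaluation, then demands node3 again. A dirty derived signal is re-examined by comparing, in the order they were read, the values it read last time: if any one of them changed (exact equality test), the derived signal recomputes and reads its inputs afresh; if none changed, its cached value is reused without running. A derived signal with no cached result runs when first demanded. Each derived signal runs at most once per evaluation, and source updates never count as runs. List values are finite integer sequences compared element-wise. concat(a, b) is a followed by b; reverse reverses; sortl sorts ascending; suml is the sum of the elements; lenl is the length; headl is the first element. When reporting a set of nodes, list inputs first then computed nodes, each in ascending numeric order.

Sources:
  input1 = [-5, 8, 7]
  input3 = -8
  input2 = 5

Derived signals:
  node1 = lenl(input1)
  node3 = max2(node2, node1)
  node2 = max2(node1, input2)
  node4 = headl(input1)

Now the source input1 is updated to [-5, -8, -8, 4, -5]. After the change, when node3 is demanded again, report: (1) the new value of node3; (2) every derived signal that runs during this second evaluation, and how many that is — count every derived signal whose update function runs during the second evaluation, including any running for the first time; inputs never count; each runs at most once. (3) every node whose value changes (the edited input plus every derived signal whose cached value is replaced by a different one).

node3 now evaluates to 5.
Run set: node1, node2, node3 (3 run).
Changed values: input1, node1.

Initial pass — values computed on the first demand:
  node1 = lenl([-5, 8, 7]) = 3
  node2 = max2(3, 5) = 5
  node3 = max2(5, 3) = 5

Second demand — change propagation:
  node1: re-runs because input1 [-5, 8, 7]->[-5, -8, -8, 4, -5]; new result 5.
  node2: re-runs because node1 3->5; new result 5 (unchanged).
  node3: re-runs because node1 3->5; new result 5 (unchanged).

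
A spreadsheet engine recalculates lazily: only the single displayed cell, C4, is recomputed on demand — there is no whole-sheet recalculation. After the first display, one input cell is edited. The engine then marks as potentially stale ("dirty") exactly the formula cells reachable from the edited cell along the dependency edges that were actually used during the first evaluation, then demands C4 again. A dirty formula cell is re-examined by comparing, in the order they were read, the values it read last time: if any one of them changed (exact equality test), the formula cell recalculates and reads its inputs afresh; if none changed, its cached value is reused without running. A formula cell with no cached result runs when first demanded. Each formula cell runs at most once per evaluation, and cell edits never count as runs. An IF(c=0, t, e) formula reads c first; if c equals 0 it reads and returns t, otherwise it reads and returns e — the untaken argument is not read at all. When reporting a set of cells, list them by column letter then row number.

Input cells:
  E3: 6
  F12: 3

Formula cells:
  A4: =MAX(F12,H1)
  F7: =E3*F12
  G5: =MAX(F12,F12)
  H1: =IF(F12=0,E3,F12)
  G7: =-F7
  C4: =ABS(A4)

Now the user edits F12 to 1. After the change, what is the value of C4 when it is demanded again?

New value of C4: 1.

First evaluation (everything demanded from the output):
  H1 = IF(F12=0: F12=3 -> else branch F12) = 3
  A4 = MAX(3, 3) = 3
  C4 = ABS(3) = 3

Propagation after the edit:
  H1: runs — F12 3->1; F12 3->1; result 1.
  A4: runs — F12 3->1; H1 3->1; result 1.
  C4: runs — A4 3->1; result 1.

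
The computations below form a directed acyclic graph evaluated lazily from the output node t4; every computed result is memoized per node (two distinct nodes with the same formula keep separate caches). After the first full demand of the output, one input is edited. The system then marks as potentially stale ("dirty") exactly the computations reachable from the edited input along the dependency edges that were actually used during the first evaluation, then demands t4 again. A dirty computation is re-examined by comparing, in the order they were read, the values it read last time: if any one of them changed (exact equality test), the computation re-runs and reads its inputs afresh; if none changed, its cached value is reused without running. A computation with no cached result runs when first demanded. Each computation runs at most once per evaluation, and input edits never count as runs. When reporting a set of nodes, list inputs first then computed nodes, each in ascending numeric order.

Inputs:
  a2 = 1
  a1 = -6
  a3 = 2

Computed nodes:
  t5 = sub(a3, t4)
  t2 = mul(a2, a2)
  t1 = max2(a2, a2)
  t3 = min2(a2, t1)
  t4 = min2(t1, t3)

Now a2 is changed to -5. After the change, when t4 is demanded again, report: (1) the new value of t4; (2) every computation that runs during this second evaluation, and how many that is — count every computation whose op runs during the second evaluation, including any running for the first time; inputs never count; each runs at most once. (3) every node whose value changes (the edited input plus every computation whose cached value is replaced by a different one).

Demanding t4 again yields -5.
3 computations run: t1, t3, t4.
The nodes whose values change: a2, t1, t3, t4.

First demand of the output computes:
  t1 = max2(1, 1) = 1
  t3 = min2(1, 1) = 1
  t4 = min2(1, 1) = 1

After the edit, cleaning proceeds:
  t1: a read changed (a2 1->-5; a2 1->-5) — executes, giving -5.
  t3: a read changed (a2 1->-5; t1 1->-5) — executes, giving -5.
  t4: a read changed (t1 1->-5; t3 1->-5) — executes, giving -5.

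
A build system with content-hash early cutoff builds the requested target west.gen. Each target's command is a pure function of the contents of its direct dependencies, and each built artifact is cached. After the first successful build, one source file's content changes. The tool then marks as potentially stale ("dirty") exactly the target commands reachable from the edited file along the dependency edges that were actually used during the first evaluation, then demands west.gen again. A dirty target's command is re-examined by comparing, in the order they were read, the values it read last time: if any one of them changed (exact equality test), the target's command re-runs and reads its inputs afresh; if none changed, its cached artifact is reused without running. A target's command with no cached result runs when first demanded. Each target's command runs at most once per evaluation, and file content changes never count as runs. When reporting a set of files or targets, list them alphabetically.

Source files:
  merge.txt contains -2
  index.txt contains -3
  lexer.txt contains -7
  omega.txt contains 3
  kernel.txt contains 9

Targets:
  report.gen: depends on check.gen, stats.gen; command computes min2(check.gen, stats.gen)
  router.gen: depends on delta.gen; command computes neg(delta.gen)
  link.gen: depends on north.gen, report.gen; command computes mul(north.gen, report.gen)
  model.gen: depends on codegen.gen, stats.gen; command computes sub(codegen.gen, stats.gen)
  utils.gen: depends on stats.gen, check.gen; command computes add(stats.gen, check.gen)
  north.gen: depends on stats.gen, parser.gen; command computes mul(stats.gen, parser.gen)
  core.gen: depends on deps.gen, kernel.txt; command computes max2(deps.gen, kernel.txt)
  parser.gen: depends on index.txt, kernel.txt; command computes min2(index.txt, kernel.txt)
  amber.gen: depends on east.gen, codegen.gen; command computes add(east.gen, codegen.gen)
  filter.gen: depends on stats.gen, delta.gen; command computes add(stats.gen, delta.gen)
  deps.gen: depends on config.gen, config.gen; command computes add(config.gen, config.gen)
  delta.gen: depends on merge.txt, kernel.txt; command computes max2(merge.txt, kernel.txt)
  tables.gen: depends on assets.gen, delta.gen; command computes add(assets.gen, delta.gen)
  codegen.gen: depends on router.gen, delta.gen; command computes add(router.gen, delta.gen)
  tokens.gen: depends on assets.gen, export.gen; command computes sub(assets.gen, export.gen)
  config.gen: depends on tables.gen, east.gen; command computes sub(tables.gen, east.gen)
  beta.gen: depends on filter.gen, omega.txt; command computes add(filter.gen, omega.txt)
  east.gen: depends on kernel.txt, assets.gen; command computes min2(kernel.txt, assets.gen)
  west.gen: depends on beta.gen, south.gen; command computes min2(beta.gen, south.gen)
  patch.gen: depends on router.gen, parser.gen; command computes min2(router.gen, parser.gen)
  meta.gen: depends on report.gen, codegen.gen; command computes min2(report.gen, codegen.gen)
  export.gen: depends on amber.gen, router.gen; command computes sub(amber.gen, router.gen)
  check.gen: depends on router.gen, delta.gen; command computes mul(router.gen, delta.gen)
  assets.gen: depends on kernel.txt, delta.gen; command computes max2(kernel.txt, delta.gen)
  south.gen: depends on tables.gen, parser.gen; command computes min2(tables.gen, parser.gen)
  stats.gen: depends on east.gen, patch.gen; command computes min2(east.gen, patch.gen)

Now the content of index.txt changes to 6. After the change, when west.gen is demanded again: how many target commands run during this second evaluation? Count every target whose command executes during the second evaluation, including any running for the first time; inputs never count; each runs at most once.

Target commands that run: parser.gen, patch.gen, south.gen, west.gen — 4 in total.
Key observation: the cutoff stops propagation at stats.gen — its inputs' values are unchanged, so it reuses its cache.

First evaluation (everything demanded from the output):
  delta.gen = max2(-2, 9) = 9
  assets.gen = max2(9, 9) = 9
  east.gen = min2(9, 9) = 9
  parser.gen = min2(-3, 9) = -3
  router.gen = neg(9) = -9
  patch.gen = min2(-9, -3) = -9
  stats.gen = min2(9, -9) = -9
  filter.gen = add(-9, 9) = 0
  beta.gen = add(0, 3) = 3
  tables.gen = add(9, 9) = 18
  south.gen = min2(18, -3) = -3
  west.gen = min2(3, -3) = -3

Propagation after the edit:
  parser.gen: runs — index.txt -3->6; result 6.
  patch.gen: runs — parser.gen -3->6; result -9 (same value as before).
  south.gen: runs — parser.gen -3->6; result 6.
  stats.gen: checked — values it read are unchanged (east.gen unchanged, patch.gen unchanged); reused cached -9 without running.
  filter.gen: checked — values it read are unchanged (stats.gen unchanged, delta.gen unchanged); reused cached 0 without running.
  beta.gen: checked — values it read are unchanged (filter.gen unchanged, omega.txt unchanged); reused cached 3 without running.
  west.gen: runs — south.gen -3->6; result 3.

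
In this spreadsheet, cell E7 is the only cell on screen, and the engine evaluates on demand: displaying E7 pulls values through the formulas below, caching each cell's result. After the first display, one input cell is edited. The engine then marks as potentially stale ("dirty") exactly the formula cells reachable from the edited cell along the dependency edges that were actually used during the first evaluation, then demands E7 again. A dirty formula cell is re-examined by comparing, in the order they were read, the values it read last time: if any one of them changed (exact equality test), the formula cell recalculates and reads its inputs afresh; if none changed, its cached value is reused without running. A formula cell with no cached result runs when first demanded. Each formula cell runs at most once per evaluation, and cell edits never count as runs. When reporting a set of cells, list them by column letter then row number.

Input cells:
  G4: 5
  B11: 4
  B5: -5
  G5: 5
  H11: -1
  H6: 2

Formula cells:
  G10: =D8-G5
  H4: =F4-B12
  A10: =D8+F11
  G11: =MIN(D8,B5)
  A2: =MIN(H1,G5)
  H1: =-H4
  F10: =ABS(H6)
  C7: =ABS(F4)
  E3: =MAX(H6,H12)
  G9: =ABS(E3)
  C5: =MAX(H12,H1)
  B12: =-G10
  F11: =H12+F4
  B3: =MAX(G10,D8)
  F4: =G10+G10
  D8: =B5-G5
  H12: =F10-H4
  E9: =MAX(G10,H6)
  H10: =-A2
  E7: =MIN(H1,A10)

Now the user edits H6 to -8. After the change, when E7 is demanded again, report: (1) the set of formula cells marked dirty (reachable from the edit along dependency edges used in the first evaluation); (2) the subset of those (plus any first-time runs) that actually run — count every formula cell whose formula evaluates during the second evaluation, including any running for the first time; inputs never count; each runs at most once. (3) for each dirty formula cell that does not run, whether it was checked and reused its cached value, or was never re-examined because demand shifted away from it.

Dirty set: A10, E7, F10, F11, H12.
Run set: A10, E7, F10, F11, H12 (5 run).
All dirty formula cells ended up running.

Initial pass — values computed on the first demand:
  D8 = -5 - 5 = -10
  F10 = ABS(2) = 2
  G10 = -10 - 5 = -15
  B12 = -(-15) = 15
  F4 = -15 + -15 = -30
  H4 = -30 - 15 = -45
  H1 = -(-45) = 45
  H12 = 2 - -45 = 47
  F11 = 47 + -30 = 17
  A10 = -10 + 17 = 7
  E7 = MIN(45, 7) = 7

Second demand — change propagation:
  F10: re-runs because H6 2->-8; new result 8.
  H12: re-runs because F10 2->8; new result 53.
  F11: re-runs because H12 47->53; new result 23.
  A10: re-runs because F11 17->23; new result 13.
  E7: re-runs because A10 7->13; new result 13.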